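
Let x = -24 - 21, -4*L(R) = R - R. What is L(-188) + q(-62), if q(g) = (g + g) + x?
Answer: -169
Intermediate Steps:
L(R) = 0 (L(R) = -(R - R)/4 = -1/4*0 = 0)
x = -45
q(g) = -45 + 2*g (q(g) = (g + g) - 45 = 2*g - 45 = -45 + 2*g)
L(-188) + q(-62) = 0 + (-45 + 2*(-62)) = 0 + (-45 - 124) = 0 - 169 = -169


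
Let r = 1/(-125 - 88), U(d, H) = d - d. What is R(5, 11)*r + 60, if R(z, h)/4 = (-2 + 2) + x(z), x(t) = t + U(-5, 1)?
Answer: 12760/213 ≈ 59.906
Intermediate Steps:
U(d, H) = 0
r = -1/213 (r = 1/(-213) = -1/213 ≈ -0.0046948)
x(t) = t (x(t) = t + 0 = t)
R(z, h) = 4*z (R(z, h) = 4*((-2 + 2) + z) = 4*(0 + z) = 4*z)
R(5, 11)*r + 60 = (4*5)*(-1/213) + 60 = 20*(-1/213) + 60 = -20/213 + 60 = 12760/213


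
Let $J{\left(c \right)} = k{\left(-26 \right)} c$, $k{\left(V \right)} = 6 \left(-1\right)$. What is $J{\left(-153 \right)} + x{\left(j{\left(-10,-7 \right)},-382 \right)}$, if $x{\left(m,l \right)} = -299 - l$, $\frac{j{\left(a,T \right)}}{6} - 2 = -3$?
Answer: $1001$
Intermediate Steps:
$j{\left(a,T \right)} = -6$ ($j{\left(a,T \right)} = 12 + 6 \left(-3\right) = 12 - 18 = -6$)
$k{\left(V \right)} = -6$
$J{\left(c \right)} = - 6 c$
$J{\left(-153 \right)} + x{\left(j{\left(-10,-7 \right)},-382 \right)} = \left(-6\right) \left(-153\right) - -83 = 918 + \left(-299 + 382\right) = 918 + 83 = 1001$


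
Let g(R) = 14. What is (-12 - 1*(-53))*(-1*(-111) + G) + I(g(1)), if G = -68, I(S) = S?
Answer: 1777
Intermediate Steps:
(-12 - 1*(-53))*(-1*(-111) + G) + I(g(1)) = (-12 - 1*(-53))*(-1*(-111) - 68) + 14 = (-12 + 53)*(111 - 68) + 14 = 41*43 + 14 = 1763 + 14 = 1777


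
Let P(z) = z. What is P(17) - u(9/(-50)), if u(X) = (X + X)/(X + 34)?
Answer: 28765/1691 ≈ 17.011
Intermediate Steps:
u(X) = 2*X/(34 + X) (u(X) = (2*X)/(34 + X) = 2*X/(34 + X))
P(17) - u(9/(-50)) = 17 - 2*9/(-50)/(34 + 9/(-50)) = 17 - 2*9*(-1/50)/(34 + 9*(-1/50)) = 17 - 2*(-9)/(50*(34 - 9/50)) = 17 - 2*(-9)/(50*1691/50) = 17 - 2*(-9)*50/(50*1691) = 17 - 1*(-18/1691) = 17 + 18/1691 = 28765/1691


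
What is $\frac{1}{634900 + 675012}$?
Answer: $\frac{1}{1309912} \approx 7.6341 \cdot 10^{-7}$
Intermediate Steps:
$\frac{1}{634900 + 675012} = \frac{1}{1309912}$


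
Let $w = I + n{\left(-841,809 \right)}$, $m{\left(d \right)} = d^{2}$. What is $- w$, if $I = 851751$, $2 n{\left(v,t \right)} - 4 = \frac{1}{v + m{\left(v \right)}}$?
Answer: $- \frac{1203424778641}{1412880} \approx -8.5175 \cdot 10^{5}$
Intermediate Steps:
$n{\left(v,t \right)} = 2 + \frac{1}{2 \left(v + v^{2}\right)}$
$w = \frac{1203424778641}{1412880}$ ($w = 851751 + \frac{1 + 4 \left(-841\right) + 4 \left(-841\right)^{2}}{2 \left(-841\right) \left(1 - 841\right)} = 851751 + \frac{1}{2} \left(- \frac{1}{841}\right) \frac{1}{-840} \left(1 - 3364 + 4 \cdot 707281\right) = 851751 + \frac{1}{2} \left(- \frac{1}{841}\right) \left(- \frac{1}{840}\right) \left(1 - 3364 + 2829124\right) = 851751 + \frac{1}{2} \left(- \frac{1}{841}\right) \left(- \frac{1}{840}\right) 2825761 = 851751 + \frac{2825761}{1412880} = \frac{1203424778641}{1412880} \approx 8.5175 \cdot 10^{5}$)
$- w = \left(-1\right) \frac{1203424778641}{1412880} = - \frac{1203424778641}{1412880}$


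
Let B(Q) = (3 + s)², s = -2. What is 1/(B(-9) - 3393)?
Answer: -1/3392 ≈ -0.00029481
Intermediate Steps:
B(Q) = 1 (B(Q) = (3 - 2)² = 1² = 1)
1/(B(-9) - 3393) = 1/(1 - 3393) = 1/(-3392) = -1/3392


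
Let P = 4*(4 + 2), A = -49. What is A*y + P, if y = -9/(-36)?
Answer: 47/4 ≈ 11.750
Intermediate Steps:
y = 1/4 (y = -9*(-1/36) = 1/4 ≈ 0.25000)
P = 24 (P = 4*6 = 24)
A*y + P = -49*1/4 + 24 = -49/4 + 24 = 47/4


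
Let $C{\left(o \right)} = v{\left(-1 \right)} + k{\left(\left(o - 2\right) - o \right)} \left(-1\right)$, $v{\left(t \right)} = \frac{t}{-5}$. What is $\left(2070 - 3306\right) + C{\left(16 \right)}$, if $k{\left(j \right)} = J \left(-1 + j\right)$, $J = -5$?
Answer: $- \frac{6254}{5} \approx -1250.8$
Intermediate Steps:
$v{\left(t \right)} = - \frac{t}{5}$ ($v{\left(t \right)} = t \left(- \frac{1}{5}\right) = - \frac{t}{5}$)
$k{\left(j \right)} = 5 - 5 j$ ($k{\left(j \right)} = - 5 \left(-1 + j\right) = 5 - 5 j$)
$C{\left(o \right)} = - \frac{74}{5}$ ($C{\left(o \right)} = \left(- \frac{1}{5}\right) \left(-1\right) + \left(5 - 5 \left(\left(o - 2\right) - o\right)\right) \left(-1\right) = \frac{1}{5} + \left(5 - 5 \left(\left(-2 + o\right) - o\right)\right) \left(-1\right) = \frac{1}{5} + \left(5 - -10\right) \left(-1\right) = \frac{1}{5} + \left(5 + 10\right) \left(-1\right) = \frac{1}{5} + 15 \left(-1\right) = \frac{1}{5} - 15 = - \frac{74}{5}$)
$\left(2070 - 3306\right) + C{\left(16 \right)} = \left(2070 - 3306\right) - \frac{74}{5} = -1236 - \frac{74}{5} = - \frac{6254}{5}$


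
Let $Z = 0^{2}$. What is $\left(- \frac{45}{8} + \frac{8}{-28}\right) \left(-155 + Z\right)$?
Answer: $\frac{51305}{56} \approx 916.16$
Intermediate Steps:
$Z = 0$
$\left(- \frac{45}{8} + \frac{8}{-28}\right) \left(-155 + Z\right) = \left(- \frac{45}{8} + \frac{8}{-28}\right) \left(-155 + 0\right) = \left(\left(-45\right) \frac{1}{8} + 8 \left(- \frac{1}{28}\right)\right) \left(-155\right) = \left(- \frac{45}{8} - \frac{2}{7}\right) \left(-155\right) = \left(- \frac{331}{56}\right) \left(-155\right) = \frac{51305}{56}$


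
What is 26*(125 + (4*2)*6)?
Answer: 4498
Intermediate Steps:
26*(125 + (4*2)*6) = 26*(125 + 8*6) = 26*(125 + 48) = 26*173 = 4498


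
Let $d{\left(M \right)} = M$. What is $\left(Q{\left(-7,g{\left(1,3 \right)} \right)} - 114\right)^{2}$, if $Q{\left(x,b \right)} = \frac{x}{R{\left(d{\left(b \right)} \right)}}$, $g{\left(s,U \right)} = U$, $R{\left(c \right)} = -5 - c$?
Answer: $\frac{819025}{64} \approx 12797.0$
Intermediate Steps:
$Q{\left(x,b \right)} = \frac{x}{-5 - b}$
$\left(Q{\left(-7,g{\left(1,3 \right)} \right)} - 114\right)^{2} = \left(\left(-1\right) \left(-7\right) \frac{1}{5 + 3} - 114\right)^{2} = \left(\left(-1\right) \left(-7\right) \frac{1}{8} - 114\right)^{2} = \left(\frac{7}{8} - 114\right)^{2} = \left(- \frac{905}{8}\right)^{2} = \frac{819025}{64}$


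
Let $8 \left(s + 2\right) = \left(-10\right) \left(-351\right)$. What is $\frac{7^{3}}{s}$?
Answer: $\frac{1372}{1747} \approx 0.78535$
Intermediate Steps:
$s = \frac{1747}{4}$ ($s = -2 + \frac{\left(-10\right) \left(-351\right)}{8} = -2 + \frac{1}{8} \cdot 3510 = -2 + \frac{1755}{4} = \frac{1747}{4} \approx 436.75$)
$\frac{7^{3}}{s} = \frac{7^{3}}{\frac{1747}{4}} = 343 \cdot \frac{4}{1747} = \frac{1372}{1747}$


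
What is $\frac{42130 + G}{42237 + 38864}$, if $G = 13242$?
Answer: $\frac{55372}{81101} \approx 0.68275$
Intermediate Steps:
$\frac{42130 + G}{42237 + 38864} = \frac{42130 + 13242}{42237 + 38864} = \frac{55372}{81101}$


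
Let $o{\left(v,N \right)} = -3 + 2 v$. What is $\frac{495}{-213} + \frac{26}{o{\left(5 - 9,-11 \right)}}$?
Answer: $- \frac{3661}{781} \approx -4.6876$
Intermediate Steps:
$\frac{495}{-213} + \frac{26}{o{\left(5 - 9,-11 \right)}} = \frac{495}{-213} + \frac{26}{-3 + 2 \left(5 - 9\right)} = 495 \left(- \frac{1}{213}\right) + \frac{26}{-3 + 2 \left(5 - 9\right)} = - \frac{165}{71} + \frac{26}{-3 + 2 \left(-4\right)} = - \frac{165}{71} + \frac{26}{-3 - 8} = - \frac{165}{71} + \frac{26}{-11} = - \frac{165}{71} + 26 \left(- \frac{1}{11}\right) = - \frac{165}{71} - \frac{26}{11} = - \frac{3661}{781}$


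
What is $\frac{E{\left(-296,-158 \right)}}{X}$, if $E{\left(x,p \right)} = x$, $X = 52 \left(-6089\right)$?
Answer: $\frac{74}{79157} \approx 0.00093485$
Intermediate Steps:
$X = -316628$
$\frac{E{\left(-296,-158 \right)}}{X} = - \frac{296}{-316628} = \left(-296\right) \left(- \frac{1}{316628}\right) = \frac{74}{79157}$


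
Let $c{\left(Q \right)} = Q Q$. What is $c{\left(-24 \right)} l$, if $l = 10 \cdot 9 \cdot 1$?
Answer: $51840$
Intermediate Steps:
$l = 90$ ($l = 90 \cdot 1 = 90$)
$c{\left(Q \right)} = Q^{2}$
$c{\left(-24 \right)} l = \left(-24\right)^{2} \cdot 90 = 576 \cdot 90 = 51840$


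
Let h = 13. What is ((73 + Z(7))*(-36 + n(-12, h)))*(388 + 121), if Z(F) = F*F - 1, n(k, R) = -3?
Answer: -2401971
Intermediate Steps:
Z(F) = -1 + F² (Z(F) = F² - 1 = -1 + F²)
((73 + Z(7))*(-36 + n(-12, h)))*(388 + 121) = ((73 + (-1 + 7²))*(-36 - 3))*(388 + 121) = ((73 + (-1 + 49))*(-39))*509 = ((73 + 48)*(-39))*509 = (121*(-39))*509 = -4719*509 = -2401971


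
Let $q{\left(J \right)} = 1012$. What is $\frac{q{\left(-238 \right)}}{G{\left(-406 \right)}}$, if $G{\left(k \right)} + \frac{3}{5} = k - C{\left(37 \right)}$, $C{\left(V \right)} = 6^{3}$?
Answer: $- \frac{460}{283} \approx -1.6254$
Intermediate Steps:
$C{\left(V \right)} = 216$
$G{\left(k \right)} = - \frac{1083}{5} + k$ ($G{\left(k \right)} = - \frac{3}{5} + \left(k - 216\right) = - \frac{3}{5} + \left(-216 + k\right) = - \frac{1083}{5} + k$)
$\frac{q{\left(-238 \right)}}{G{\left(-406 \right)}} = \frac{1012}{- \frac{1083}{5} - 406} = \frac{1012}{- \frac{3113}{5}} = 1012 \left(- \frac{5}{3113}\right) = - \frac{460}{283}$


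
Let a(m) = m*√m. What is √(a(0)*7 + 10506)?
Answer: √10506 ≈ 102.50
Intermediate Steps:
a(m) = m^(3/2)
√(a(0)*7 + 10506) = √(0^(3/2)*7 + 10506) = √(0*7 + 10506) = √(0 + 10506) = √10506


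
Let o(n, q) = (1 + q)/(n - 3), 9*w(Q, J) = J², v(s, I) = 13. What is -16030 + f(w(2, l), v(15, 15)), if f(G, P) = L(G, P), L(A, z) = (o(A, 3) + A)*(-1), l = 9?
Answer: -48119/3 ≈ -16040.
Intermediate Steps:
w(Q, J) = J²/9
o(n, q) = (1 + q)/(-3 + n)
L(A, z) = -A - 4/(-3 + A) (L(A, z) = ((1 + 3)/(-3 + A) + A)*(-1) = (4/(-3 + A) + A)*(-1) = (A + 4/(-3 + A))*(-1) = -A - 4/(-3 + A))
f(G, P) = (-4 - G*(-3 + G))/(-3 + G)
-16030 + f(w(2, l), v(15, 15)) = -16030 + (-4 - (⅑)*9²*(-3 + (⅑)*9²))/(-3 + (⅑)*9²) = -16030 + (-4 - (⅑)*81*(-3 + (⅑)*81))/(-3 + (⅑)*81) = -16030 + (-4 - 1*9*(-3 + 9))/(-3 + 9) = -16030 + (-4 - 1*9*6)/6 = -16030 + (-4 - 54)/6 = -16030 + (⅙)*(-58) = -16030 - 29/3 = -48119/3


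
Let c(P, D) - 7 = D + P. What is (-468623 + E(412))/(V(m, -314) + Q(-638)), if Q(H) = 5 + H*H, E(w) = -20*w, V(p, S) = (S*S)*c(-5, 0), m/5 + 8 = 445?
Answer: -476863/604241 ≈ -0.78919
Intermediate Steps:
c(P, D) = 7 + D + P (c(P, D) = 7 + (D + P) = 7 + D + P)
m = 2185 (m = -40 + 5*445 = -40 + 2225 = 2185)
V(p, S) = 2*S**2 (V(p, S) = (S*S)*(7 + 0 - 5) = S**2*2 = 2*S**2)
Q(H) = 5 + H**2
(-468623 + E(412))/(V(m, -314) + Q(-638)) = (-468623 - 20*412)/(2*(-314)**2 + (5 + (-638)**2)) = (-468623 - 8240)/(2*98596 + (5 + 407044)) = -476863/(197192 + 407049) = -476863/604241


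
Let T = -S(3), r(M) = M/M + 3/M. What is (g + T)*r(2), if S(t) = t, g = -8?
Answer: -55/2 ≈ -27.500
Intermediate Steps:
r(M) = 1 + 3/M
T = -3 (T = -1*3 = -3)
(g + T)*r(2) = (-8 - 3)*((3 + 2)/2) = -11*5/2 = -55/2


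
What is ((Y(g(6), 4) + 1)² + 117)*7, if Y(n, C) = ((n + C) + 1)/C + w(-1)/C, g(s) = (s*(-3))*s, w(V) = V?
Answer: 5194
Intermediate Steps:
g(s) = -3*s² (g(s) = (-3*s)*s = -3*s²)
Y(n, C) = -1/C + (1 + C + n)/C (Y(n, C) = ((n + C) + 1)/C - 1/C = ((C + n) + 1)/C - 1/C = (1 + C + n)/C - 1/C = -1/C + (1 + C + n)/C)
((Y(g(6), 4) + 1)² + 117)*7 = (((4 - 3*6²)/4 + 1)² + 117)*7 = (((4 - 3*36)/4 + 1)² + 117)*7 = (((4 - 108)/4 + 1)² + 117)*7 = (((¼)*(-104) + 1)² + 117)*7 = ((-26 + 1)² + 117)*7 = ((-25)² + 117)*7 = (625 + 117)*7 = 742*7 = 5194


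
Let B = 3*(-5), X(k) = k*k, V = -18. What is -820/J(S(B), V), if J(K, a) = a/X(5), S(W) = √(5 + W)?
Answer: 10250/9 ≈ 1138.9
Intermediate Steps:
X(k) = k²
B = -15
J(K, a) = a/25 (J(K, a) = a/(5²) = a/25)
-820/J(S(B), V) = -820/((1/25)*(-18)) = -820/(-18/25) = -820*(-25/18) = 10250/9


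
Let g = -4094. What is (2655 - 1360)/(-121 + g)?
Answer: -259/843 ≈ -0.30724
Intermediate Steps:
(2655 - 1360)/(-121 + g) = (2655 - 1360)/(-121 - 4094) = 1295/(-4215) = 1295*(-1/4215) = -259/843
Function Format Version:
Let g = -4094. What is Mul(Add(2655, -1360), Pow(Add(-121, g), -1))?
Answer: Rational(-259, 843) ≈ -0.30724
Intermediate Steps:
Mul(Add(2655, -1360), Pow(Add(-121, g), -1)) = Mul(Add(2655, -1360), Pow(Add(-121, -4094), -1)) = Mul(1295, Pow(-4215, -1)) = Mul(1295, Rational(-1, 4215)) = Rational(-259, 843)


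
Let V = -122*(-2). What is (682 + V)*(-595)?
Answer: -550970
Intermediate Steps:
V = 244
(682 + V)*(-595) = (682 + 244)*(-595) = 926*(-595) = -550970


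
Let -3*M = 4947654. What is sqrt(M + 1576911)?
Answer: I*sqrt(72307) ≈ 268.9*I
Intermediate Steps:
M = -1649218 (M = -1/3*4947654 = -1649218)
sqrt(M + 1576911) = sqrt(-1649218 + 1576911) = sqrt(-72307) = I*sqrt(72307)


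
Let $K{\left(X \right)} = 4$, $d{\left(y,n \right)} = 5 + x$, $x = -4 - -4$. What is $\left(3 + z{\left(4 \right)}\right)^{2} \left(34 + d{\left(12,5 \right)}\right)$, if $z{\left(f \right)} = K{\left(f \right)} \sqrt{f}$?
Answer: $4719$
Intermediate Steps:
$x = 0$ ($x = -4 + 4 = 0$)
$d{\left(y,n \right)} = 5$ ($d{\left(y,n \right)} = 5 + 0 = 5$)
$z{\left(f \right)} = 4 \sqrt{f}$
$\left(3 + z{\left(4 \right)}\right)^{2} \left(34 + d{\left(12,5 \right)}\right) = \left(3 + 4 \sqrt{4}\right)^{2} \left(34 + 5\right) = \left(3 + 4 \cdot 2\right)^{2} \cdot 39 = \left(3 + 8\right)^{2} \cdot 39 = 11^{2} \cdot 39 = 121 \cdot 39 = 4719$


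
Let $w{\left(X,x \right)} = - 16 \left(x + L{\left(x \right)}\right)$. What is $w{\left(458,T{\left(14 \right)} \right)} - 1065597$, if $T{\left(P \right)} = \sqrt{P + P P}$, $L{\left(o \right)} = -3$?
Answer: $-1065549 - 16 \sqrt{210} \approx -1.0658 \cdot 10^{6}$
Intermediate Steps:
$T{\left(P \right)} = \sqrt{P + P^{2}}$
$w{\left(X,x \right)} = 48 - 16 x$ ($w{\left(X,x \right)} = - 16 \left(x - 3\right) = - 16 \left(-3 + x\right) = 48 - 16 x$)
$w{\left(458,T{\left(14 \right)} \right)} - 1065597 = \left(48 - 16 \sqrt{14 \left(1 + 14\right)}\right) - 1065597 = \left(48 - 16 \sqrt{14 \cdot 15}\right) - 1065597 = \left(48 - 16 \sqrt{210}\right) - 1065597 = -1065549 - 16 \sqrt{210}$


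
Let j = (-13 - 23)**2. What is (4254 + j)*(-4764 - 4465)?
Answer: -51220950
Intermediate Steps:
j = 1296 (j = (-36)**2 = 1296)
(4254 + j)*(-4764 - 4465) = (4254 + 1296)*(-4764 - 4465) = 5550*(-9229) = -51220950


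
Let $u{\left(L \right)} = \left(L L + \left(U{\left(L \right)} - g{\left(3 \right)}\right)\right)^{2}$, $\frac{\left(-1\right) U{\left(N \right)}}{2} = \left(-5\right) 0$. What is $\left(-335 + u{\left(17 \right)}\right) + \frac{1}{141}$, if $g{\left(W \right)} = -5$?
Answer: $\frac{12140242}{141} \approx 86101.0$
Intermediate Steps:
$U{\left(N \right)} = 0$ ($U{\left(N \right)} = - 2 \left(\left(-5\right) 0\right) = \left(-2\right) 0 = 0$)
$u{\left(L \right)} = \left(5 + L^{2}\right)^{2}$ ($u{\left(L \right)} = \left(L L + \left(0 - -5\right)\right)^{2} = \left(L^{2} + \left(0 + 5\right)\right)^{2} = \left(L^{2} + 5\right)^{2} = \left(5 + L^{2}\right)^{2}$)
$\left(-335 + u{\left(17 \right)}\right) + \frac{1}{141} = \left(-335 + \left(5 + 17^{2}\right)^{2}\right) + \frac{1}{141} = \left(-335 + \left(5 + 289\right)^{2}\right) + \frac{1}{141} = \left(-335 + 294^{2}\right) + \frac{1}{141} = \left(-335 + 86436\right) + \frac{1}{141} = 86101 + \frac{1}{141} = \frac{12140242}{141}$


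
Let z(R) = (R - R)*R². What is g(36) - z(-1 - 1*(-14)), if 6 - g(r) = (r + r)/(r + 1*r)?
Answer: 5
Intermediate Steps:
g(r) = 5 (g(r) = 6 - (r + r)/(r + 1*r) = 6 - 2*r/(r + r) = 6 - 2*r/(2*r) = 6 - 2*r*1/(2*r) = 6 - 1*1 = 6 - 1 = 5)
z(R) = 0 (z(R) = 0*R² = 0)
g(36) - z(-1 - 1*(-14)) = 5 - 1*0 = 5 + 0 = 5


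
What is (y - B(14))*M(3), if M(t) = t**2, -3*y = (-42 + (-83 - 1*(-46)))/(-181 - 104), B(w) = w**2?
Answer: -167659/95 ≈ -1764.8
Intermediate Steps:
y = -79/855 (y = -(-42 + (-83 - 1*(-46)))/(3*(-181 - 104)) = -(-42 + (-83 + 46))/(3*(-285)) = -(-42 - 37)*(-1)/(3*285) = -(-79)*(-1)/(3*285) = -1/3*79/285 = -79/855 ≈ -0.092398)
(y - B(14))*M(3) = (-79/855 - 1*14**2)*3**2 = (-79/855 - 1*196)*9 = (-79/855 - 196)*9 = -167659/855*9 = -167659/95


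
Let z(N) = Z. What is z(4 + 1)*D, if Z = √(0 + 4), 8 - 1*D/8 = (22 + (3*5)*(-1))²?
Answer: -656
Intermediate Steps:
D = -328 (D = 64 - 8*(22 + (3*5)*(-1))² = 64 - 8*(22 + 15*(-1))² = 64 - 8*(22 - 15)² = 64 - 8*7² = 64 - 8*49 = 64 - 392 = -328)
Z = 2 (Z = √4 = 2)
z(N) = 2
z(4 + 1)*D = 2*(-328) = -656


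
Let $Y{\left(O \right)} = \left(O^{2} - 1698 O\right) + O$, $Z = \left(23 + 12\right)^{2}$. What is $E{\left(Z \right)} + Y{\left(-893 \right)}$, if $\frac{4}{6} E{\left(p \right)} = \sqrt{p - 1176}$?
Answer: $\frac{4625761}{2} \approx 2.3129 \cdot 10^{6}$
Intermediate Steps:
$Z = 1225$ ($Z = 35^{2} = 1225$)
$E{\left(p \right)} = \frac{3 \sqrt{-1176 + p}}{2}$ ($E{\left(p \right)} = \frac{3 \sqrt{p - 1176}}{2} = \frac{3 \sqrt{-1176 + p}}{2}$)
$Y{\left(O \right)} = O^{2} - 1697 O$
$E{\left(Z \right)} + Y{\left(-893 \right)} = \frac{3 \sqrt{-1176 + 1225}}{2} - 893 \left(-1697 - 893\right) = \frac{3 \sqrt{49}}{2} - -2312870 = \frac{3}{2} \cdot 7 + 2312870 = \frac{21}{2} + 2312870 = \frac{4625761}{2}$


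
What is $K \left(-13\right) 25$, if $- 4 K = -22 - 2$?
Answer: $-1950$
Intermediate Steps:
$K = 6$ ($K = - \frac{-22 - 2}{4} = \left(- \frac{1}{4}\right) \left(-24\right) = 6$)
$K \left(-13\right) 25 = 6 \left(-13\right) 25 = \left(-78\right) 25 = -1950$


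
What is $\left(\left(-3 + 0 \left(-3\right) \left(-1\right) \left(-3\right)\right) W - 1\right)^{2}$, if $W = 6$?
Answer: $361$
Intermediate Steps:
$\left(\left(-3 + 0 \left(-3\right) \left(-1\right) \left(-3\right)\right) W - 1\right)^{2} = \left(\left(-3 + 0 \left(-3\right) \left(-1\right) \left(-3\right)\right) 6 - 1\right)^{2} = \left(\left(-3 + 0 \left(-1\right) \left(-3\right)\right) 6 - 1\right)^{2} = \left(\left(-3 + 0 \left(-3\right)\right) 6 - 1\right)^{2} = \left(\left(-3 + 0\right) 6 - 1\right)^{2} = \left(\left(-3\right) 6 - 1\right)^{2} = \left(-18 - 1\right)^{2} = \left(-19\right)^{2} = 361$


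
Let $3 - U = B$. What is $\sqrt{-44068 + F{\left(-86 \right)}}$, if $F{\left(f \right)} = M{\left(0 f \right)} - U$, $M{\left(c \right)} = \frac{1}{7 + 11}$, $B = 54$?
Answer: $\frac{i \sqrt{1584610}}{6} \approx 209.8 i$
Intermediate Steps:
$U = -51$ ($U = 3 - 54 = -51$)
$M{\left(c \right)} = \frac{1}{18}$
$F{\left(f \right)} = \frac{919}{18}$ ($F{\left(f \right)} = \frac{1}{18} - -51 = \frac{1}{18} + 51 = \frac{919}{18}$)
$\sqrt{-44068 + F{\left(-86 \right)}} = \sqrt{-44068 + \frac{919}{18}} = \sqrt{- \frac{792305}{18}} = \frac{i \sqrt{1584610}}{6}$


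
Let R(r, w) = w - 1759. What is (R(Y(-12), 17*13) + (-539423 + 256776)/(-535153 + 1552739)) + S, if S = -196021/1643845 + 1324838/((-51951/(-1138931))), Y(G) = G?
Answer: 360554678217013358682547/12414460756512810 ≈ 2.9043e+7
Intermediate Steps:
R(r, w) = -1759 + w
S = 354342311220796777/12199913085 (S = -196021*1/1643845 + 1324838/((-51951*(-1/1138931))) = -28003/234835 + 1324838/(51951/1138931) = -28003/234835 + 1324838*(1138931/51951) = -28003/234835 + 1508899068178/51951 = 354342311220796777/12199913085 ≈ 2.9045e+7)
(R(Y(-12), 17*13) + (-539423 + 256776)/(-535153 + 1552739)) + S = ((-1759 + 17*13) + (-539423 + 256776)/(-535153 + 1552739)) + 354342311220796777/12199913085 = ((-1759 + 221) - 282647/1017586) + 354342311220796777/12199913085 = (-1538 - 282647*1/1017586) + 354342311220796777/12199913085 = (-1538 - 282647/1017586) + 354342311220796777/12199913085 = -1565329915/1017586 + 354342311220796777/12199913085 = 360554678217013358682547/12414460756512810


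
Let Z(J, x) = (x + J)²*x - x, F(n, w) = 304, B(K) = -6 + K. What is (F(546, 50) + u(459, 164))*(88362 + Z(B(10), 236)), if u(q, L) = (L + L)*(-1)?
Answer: -328361424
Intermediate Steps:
u(q, L) = -2*L (u(q, L) = (2*L)*(-1) = -2*L)
Z(J, x) = -x + x*(J + x)² (Z(J, x) = (J + x)²*x - x = x*(J + x)² - x = -x + x*(J + x)²)
(F(546, 50) + u(459, 164))*(88362 + Z(B(10), 236)) = (304 - 2*164)*(88362 + 236*(-1 + ((-6 + 10) + 236)²)) = (304 - 328)*(88362 + 236*(-1 + (4 + 236)²)) = -24*(88362 + 236*(-1 + 240²)) = -24*(88362 + 236*(-1 + 57600)) = -24*(88362 + 236*57599) = -24*(88362 + 13593364) = -24*13681726 = -328361424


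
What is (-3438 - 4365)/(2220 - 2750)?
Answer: 7803/530 ≈ 14.723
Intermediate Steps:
(-3438 - 4365)/(2220 - 2750) = -7803/(-530) = -7803*(-1/530) = 7803/530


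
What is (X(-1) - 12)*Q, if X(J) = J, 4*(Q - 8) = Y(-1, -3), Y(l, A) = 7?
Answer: -507/4 ≈ -126.75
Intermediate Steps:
Q = 39/4 (Q = 8 + (¼)*7 = 8 + 7/4 = 39/4 ≈ 9.7500)
(X(-1) - 12)*Q = (-1 - 12)*(39/4) = -13*39/4 = -507/4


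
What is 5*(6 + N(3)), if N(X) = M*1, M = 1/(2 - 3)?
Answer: 25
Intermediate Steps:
M = -1 (M = 1/(-1) = -1)
N(X) = -1 (N(X) = -1*1 = -1)
5*(6 + N(3)) = 5*(6 - 1) = 5*5 = 25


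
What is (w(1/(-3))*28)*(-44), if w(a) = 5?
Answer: -6160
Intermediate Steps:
(w(1/(-3))*28)*(-44) = (5*28)*(-44) = 140*(-44) = -6160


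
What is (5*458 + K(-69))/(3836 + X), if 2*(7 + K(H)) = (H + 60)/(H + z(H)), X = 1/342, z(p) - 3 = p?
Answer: 3903987/6559565 ≈ 0.59516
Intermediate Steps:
z(p) = 3 + p
X = 1/342 ≈ 0.0029240
K(H) = -7 + (60 + H)/(2*(3 + 2*H)) (K(H) = -7 + ((H + 60)/(H + (3 + H)))/2 = -7 + ((60 + H)/(3 + 2*H))/2 = -7 + (60 + H)/(2*(3 + 2*H)))
(5*458 + K(-69))/(3836 + X) = (5*458 + 9*(2 - 3*(-69))/(2*(3 + 2*(-69))))/(3836 + 1/342) = (2290 + 9*(2 + 207)/(2*(3 - 138)))/(1311913/342) = (2290 + (9/2)*209/(-135))*(342/1311913) = (2290 + (9/2)*(-1/135)*209)*(342/1311913) = (2290 - 209/30)*(342/1311913) = (68491/30)*(342/1311913) = 3903987/6559565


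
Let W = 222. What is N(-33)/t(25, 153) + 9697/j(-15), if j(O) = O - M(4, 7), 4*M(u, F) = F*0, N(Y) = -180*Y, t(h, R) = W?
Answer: -343939/555 ≈ -619.71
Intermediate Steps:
t(h, R) = 222
M(u, F) = 0 (M(u, F) = (F*0)/4 = (¼)*0 = 0)
j(O) = O (j(O) = O - 1*0 = O + 0 = O)
N(-33)/t(25, 153) + 9697/j(-15) = -180*(-33)/222 + 9697/(-15) = 5940*(1/222) + 9697*(-1/15) = 990/37 - 9697/15 = -343939/555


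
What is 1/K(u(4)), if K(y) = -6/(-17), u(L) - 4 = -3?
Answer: 17/6 ≈ 2.8333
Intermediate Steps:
u(L) = 1 (u(L) = 4 - 3 = 1)
K(y) = 6/17 (K(y) = -6*(-1/17) = 6/17)
1/K(u(4)) = 1/(6/17) = 17/6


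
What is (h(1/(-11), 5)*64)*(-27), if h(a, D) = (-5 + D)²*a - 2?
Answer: 3456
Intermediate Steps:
h(a, D) = -2 + a*(-5 + D)² (h(a, D) = a*(-5 + D)² - 2 = -2 + a*(-5 + D)²)
(h(1/(-11), 5)*64)*(-27) = ((-2 + (-5 + 5)²/(-11))*64)*(-27) = ((-2 - 1/11*0²)*64)*(-27) = ((-2 - 1/11*0)*64)*(-27) = ((-2 + 0)*64)*(-27) = -2*64*(-27) = -128*(-27) = 3456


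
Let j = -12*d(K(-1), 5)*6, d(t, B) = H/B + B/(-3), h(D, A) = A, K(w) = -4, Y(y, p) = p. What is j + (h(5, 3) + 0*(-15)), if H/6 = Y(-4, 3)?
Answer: -681/5 ≈ -136.20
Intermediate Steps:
H = 18 (H = 6*3 = 18)
d(t, B) = 18/B - B/3 (d(t, B) = 18/B + B/(-3) = 18/B + B*(-⅓) = 18/B - B/3)
j = -696/5 (j = -12*(18/5 - ⅓*5)*6 = -12*(18*(⅕) - 5/3)*6 = -12*(18/5 - 5/3)*6 = -12*29/15*6 = -116/5*6 = -696/5 ≈ -139.20)
j + (h(5, 3) + 0*(-15)) = -696/5 + (3 + 0*(-15)) = -696/5 + (3 + 0) = -696/5 + 3 = -681/5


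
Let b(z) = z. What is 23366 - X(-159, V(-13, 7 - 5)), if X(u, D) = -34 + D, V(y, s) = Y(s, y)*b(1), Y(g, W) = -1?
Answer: 23401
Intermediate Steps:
V(y, s) = -1 (V(y, s) = -1*1 = -1)
23366 - X(-159, V(-13, 7 - 5)) = 23366 - (-34 - 1) = 23366 - 1*(-35) = 23366 + 35 = 23401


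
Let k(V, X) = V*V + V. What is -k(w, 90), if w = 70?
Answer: -4970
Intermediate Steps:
k(V, X) = V + V**2 (k(V, X) = V**2 + V = V + V**2)
-k(w, 90) = -70*(1 + 70) = -70*71 = -1*4970 = -4970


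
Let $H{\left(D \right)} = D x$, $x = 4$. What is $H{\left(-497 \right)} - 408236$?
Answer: $-410224$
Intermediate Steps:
$H{\left(D \right)} = 4 D$ ($H{\left(D \right)} = D 4 = 4 D$)
$H{\left(-497 \right)} - 408236 = 4 \left(-497\right) - 408236 = -1988 - 408236 = -410224$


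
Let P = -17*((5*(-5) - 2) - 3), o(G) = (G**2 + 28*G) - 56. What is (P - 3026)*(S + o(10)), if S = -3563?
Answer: 8149324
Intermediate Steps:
o(G) = -56 + G**2 + 28*G
P = 510 (P = -17*((-25 - 2) - 3) = -17*(-27 - 3) = -17*(-30) = 510)
(P - 3026)*(S + o(10)) = (510 - 3026)*(-3563 + (-56 + 10**2 + 28*10)) = -2516*(-3563 + (-56 + 100 + 280)) = -2516*(-3563 + 324) = -2516*(-3239) = 8149324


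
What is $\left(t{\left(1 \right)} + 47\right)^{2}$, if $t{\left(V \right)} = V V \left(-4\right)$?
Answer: $1849$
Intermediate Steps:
$t{\left(V \right)} = - 4 V^{2}$ ($t{\left(V \right)} = V^{2} \left(-4\right) = - 4 V^{2}$)
$\left(t{\left(1 \right)} + 47\right)^{2} = \left(- 4 \cdot 1^{2} + 47\right)^{2} = \left(\left(-4\right) 1 + 47\right)^{2} = \left(-4 + 47\right)^{2} = 43^{2} = 1849$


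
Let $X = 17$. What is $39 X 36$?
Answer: $23868$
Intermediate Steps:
$39 X 36 = 39 \cdot 17 \cdot 36 = 663 \cdot 36 = 23868$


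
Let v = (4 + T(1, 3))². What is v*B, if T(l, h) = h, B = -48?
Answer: -2352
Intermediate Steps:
v = 49 (v = (4 + 3)² = 7² = 49)
v*B = 49*(-48) = -2352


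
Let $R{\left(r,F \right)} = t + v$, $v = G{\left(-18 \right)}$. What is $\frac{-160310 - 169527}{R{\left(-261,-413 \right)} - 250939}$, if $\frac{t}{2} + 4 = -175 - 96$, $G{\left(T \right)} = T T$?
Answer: $\frac{329837}{251165} \approx 1.3132$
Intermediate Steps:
$G{\left(T \right)} = T^{2}$
$t = -550$ ($t = -8 + 2 \left(-175 - 96\right) = -8 + 2 \left(-271\right) = -8 - 542 = -550$)
$v = 324$ ($v = \left(-18\right)^{2} = 324$)
$R{\left(r,F \right)} = -226$ ($R{\left(r,F \right)} = -550 + 324 = -226$)
$\frac{-160310 - 169527}{R{\left(-261,-413 \right)} - 250939} = \frac{-160310 - 169527}{-226 - 250939} = - \frac{329837}{-251165} = \left(-329837\right) \left(- \frac{1}{251165}\right) = \frac{329837}{251165}$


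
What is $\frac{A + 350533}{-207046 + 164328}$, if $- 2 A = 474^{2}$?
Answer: $- \frac{238195}{42718} \approx -5.576$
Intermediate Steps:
$A = -112338$ ($A = - \frac{474^{2}}{2} = \left(- \frac{1}{2}\right) 224676 = -112338$)
$\frac{A + 350533}{-207046 + 164328} = \frac{-112338 + 350533}{-207046 + 164328} = \frac{238195}{-42718} = 238195 \left(- \frac{1}{42718}\right) = - \frac{238195}{42718}$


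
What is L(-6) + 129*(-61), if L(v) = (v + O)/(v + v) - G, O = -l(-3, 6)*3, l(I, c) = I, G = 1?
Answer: -31481/4 ≈ -7870.3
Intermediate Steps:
O = 9 (O = -1*(-3)*3 = 3*3 = 9)
L(v) = -1 + (9 + v)/(2*v) (L(v) = (v + 9)/(v + v) - 1*1 = (9 + v)/((2*v)) - 1 = (9 + v)*(1/(2*v)) - 1 = (9 + v)/(2*v) - 1 = -1 + (9 + v)/(2*v))
L(-6) + 129*(-61) = (½)*(9 - 1*(-6))/(-6) + 129*(-61) = (½)*(-⅙)*(9 + 6) - 7869 = (½)*(-⅙)*15 - 7869 = -5/4 - 7869 = -31481/4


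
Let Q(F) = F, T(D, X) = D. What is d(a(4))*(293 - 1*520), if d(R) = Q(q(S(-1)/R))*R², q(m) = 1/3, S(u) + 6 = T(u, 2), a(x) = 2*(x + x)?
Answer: -58112/3 ≈ -19371.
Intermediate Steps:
a(x) = 4*x (a(x) = 2*(2*x) = 4*x)
S(u) = -6 + u
q(m) = ⅓
d(R) = R²/3
d(a(4))*(293 - 1*520) = ((4*4)²/3)*(293 - 1*520) = ((⅓)*16²)*(293 - 520) = ((⅓)*256)*(-227) = (256/3)*(-227) = -58112/3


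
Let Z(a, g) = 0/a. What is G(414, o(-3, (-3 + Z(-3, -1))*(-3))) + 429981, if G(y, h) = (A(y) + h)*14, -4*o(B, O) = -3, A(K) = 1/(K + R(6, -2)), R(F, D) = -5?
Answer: 351733075/818 ≈ 4.2999e+5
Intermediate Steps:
Z(a, g) = 0
A(K) = 1/(-5 + K) (A(K) = 1/(K - 5) = 1/(-5 + K))
o(B, O) = ¾ (o(B, O) = -¼*(-3) = ¾)
G(y, h) = 14*h + 14/(-5 + y) (G(y, h) = (1/(-5 + y) + h)*14 = (h + 1/(-5 + y))*14 = 14*h + 14/(-5 + y))
G(414, o(-3, (-3 + Z(-3, -1))*(-3))) + 429981 = 14*(1 + 3*(-5 + 414)/4)/(-5 + 414) + 429981 = 14*(1 + (¾)*409)/409 + 429981 = 14*(1/409)*(1 + 1227/4) + 429981 = 14*(1/409)*(1231/4) + 429981 = 8617/818 + 429981 = 351733075/818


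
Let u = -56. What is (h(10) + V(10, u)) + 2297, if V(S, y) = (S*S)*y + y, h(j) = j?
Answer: -3349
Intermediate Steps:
V(S, y) = y + y*S² (V(S, y) = S²*y + y = y*S² + y = y + y*S²)
(h(10) + V(10, u)) + 2297 = (10 - 56*(1 + 10²)) + 2297 = (10 - 56*(1 + 100)) + 2297 = (10 - 56*101) + 2297 = (10 - 5656) + 2297 = -5646 + 2297 = -3349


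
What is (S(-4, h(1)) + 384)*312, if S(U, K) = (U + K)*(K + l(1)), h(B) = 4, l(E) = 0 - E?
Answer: 119808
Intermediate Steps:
l(E) = -E
S(U, K) = (-1 + K)*(K + U) (S(U, K) = (U + K)*(K - 1*1) = (K + U)*(K - 1) = (K + U)*(-1 + K) = (-1 + K)*(K + U))
(S(-4, h(1)) + 384)*312 = ((4² - 1*4 - 1*(-4) + 4*(-4)) + 384)*312 = ((16 - 4 + 4 - 16) + 384)*312 = (0 + 384)*312 = 384*312 = 119808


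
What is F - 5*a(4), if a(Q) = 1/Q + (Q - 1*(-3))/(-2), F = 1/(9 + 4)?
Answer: 849/52 ≈ 16.327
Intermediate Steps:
F = 1/13 ≈ 0.076923
a(Q) = -3/2 + 1/Q - Q/2 (a(Q) = 1/Q + (Q + 3)*(-1/2) = 1/Q + (3 + Q)*(-1/2) = 1/Q + (-3/2 - Q/2) = -3/2 + 1/Q - Q/2)
F - 5*a(4) = 1/13 - 5*(2 - 1*4*(3 + 4))/(2*4) = 1/13 - 5*(2 - 1*4*7)/(2*4) = 1/13 - 5*(2 - 28)/(2*4) = 1/13 - 5*(-26)/(2*4) = 1/13 - 5*(-13/4) = 1/13 + 65/4 = 849/52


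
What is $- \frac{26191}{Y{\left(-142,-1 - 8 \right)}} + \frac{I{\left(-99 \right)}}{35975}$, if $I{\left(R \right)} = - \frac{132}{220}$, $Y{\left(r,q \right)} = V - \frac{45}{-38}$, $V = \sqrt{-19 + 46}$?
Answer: $\frac{895110151429}{738746625} - \frac{37819804 \sqrt{3}}{12321} \approx -4104.9$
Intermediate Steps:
$V = 3 \sqrt{3}$ ($V = \sqrt{27} = 3 \sqrt{3} \approx 5.1962$)
$Y{\left(r,q \right)} = \frac{45}{38} + 3 \sqrt{3}$ ($Y{\left(r,q \right)} = 3 \sqrt{3} - \frac{45}{-38} = 3 \sqrt{3} - 45 \left(- \frac{1}{38}\right) = 3 \sqrt{3} - - \frac{45}{38} = 3 \sqrt{3} + \frac{45}{38} = \frac{45}{38} + 3 \sqrt{3}$)
$I{\left(R \right)} = - \frac{3}{5}$ ($I{\left(R \right)} = \left(-132\right) \frac{1}{220} = - \frac{3}{5}$)
$- \frac{26191}{Y{\left(-142,-1 - 8 \right)}} + \frac{I{\left(-99 \right)}}{35975} = - \frac{26191}{\frac{45}{38} + 3 \sqrt{3}} - \frac{3}{5 \cdot 35975} = - \frac{26191}{\frac{45}{38} + 3 \sqrt{3}} - \frac{3}{179875} = - \frac{3}{179875} - \frac{26191}{\frac{45}{38} + 3 \sqrt{3}}$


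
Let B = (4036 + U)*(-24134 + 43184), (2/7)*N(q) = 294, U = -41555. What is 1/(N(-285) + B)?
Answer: -1/714735921 ≈ -1.3991e-9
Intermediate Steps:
N(q) = 1029 (N(q) = (7/2)*294 = 1029)
B = -714736950 (B = (4036 - 41555)*(-24134 + 43184) = -37519*19050 = -714736950)
1/(N(-285) + B) = 1/(1029 - 714736950) = 1/(-714735921) = -1/714735921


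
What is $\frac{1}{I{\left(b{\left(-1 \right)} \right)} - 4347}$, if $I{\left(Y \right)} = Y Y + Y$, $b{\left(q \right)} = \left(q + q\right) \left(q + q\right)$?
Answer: $- \frac{1}{4327} \approx -0.00023111$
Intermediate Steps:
$b{\left(q \right)} = 4 q^{2}$ ($b{\left(q \right)} = 2 q 2 q = 4 q^{2}$)
$I{\left(Y \right)} = Y + Y^{2}$ ($I{\left(Y \right)} = Y^{2} + Y = Y + Y^{2}$)
$\frac{1}{I{\left(b{\left(-1 \right)} \right)} - 4347} = \frac{1}{4 \left(-1\right)^{2} \left(1 + 4 \left(-1\right)^{2}\right) - 4347} = \frac{1}{4 \cdot 1 \left(1 + 4 \cdot 1\right) - 4347} = \frac{1}{4 \left(1 + 4\right) - 4347} = \frac{1}{4 \cdot 5 - 4347} = \frac{1}{20 - 4347} = \frac{1}{-4327} = - \frac{1}{4327}$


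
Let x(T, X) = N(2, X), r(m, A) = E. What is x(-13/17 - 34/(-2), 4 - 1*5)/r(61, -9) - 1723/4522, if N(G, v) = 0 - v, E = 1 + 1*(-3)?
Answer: -1992/2261 ≈ -0.88103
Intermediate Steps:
E = -2 (E = 1 - 3 = -2)
r(m, A) = -2
N(G, v) = -v
x(T, X) = -X
x(-13/17 - 34/(-2), 4 - 1*5)/r(61, -9) - 1723/4522 = -(4 - 1*5)/(-2) - 1723/4522 = -(4 - 5)*(-½) - 1723*1/4522 = -1*(-1)*(-½) - 1723/4522 = 1*(-½) - 1723/4522 = -½ - 1723/4522 = -1992/2261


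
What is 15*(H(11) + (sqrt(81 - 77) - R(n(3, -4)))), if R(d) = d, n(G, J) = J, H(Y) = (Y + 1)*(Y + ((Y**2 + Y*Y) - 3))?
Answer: 45090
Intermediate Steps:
H(Y) = (1 + Y)*(-3 + Y + 2*Y**2) (H(Y) = (1 + Y)*(Y + ((Y**2 + Y**2) - 3)) = (1 + Y)*(Y + (2*Y**2 - 3)) = (1 + Y)*(Y + (-3 + 2*Y**2)) = (1 + Y)*(-3 + Y + 2*Y**2))
15*(H(11) + (sqrt(81 - 77) - R(n(3, -4)))) = 15*((-3 - 2*11 + 2*11**3 + 3*11**2) + (sqrt(81 - 77) - 1*(-4))) = 15*((-3 - 22 + 2*1331 + 3*121) + (sqrt(4) + 4)) = 15*((-3 - 22 + 2662 + 363) + (2 + 4)) = 15*(3000 + 6) = 15*3006 = 45090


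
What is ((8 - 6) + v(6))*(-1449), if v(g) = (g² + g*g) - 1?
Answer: -105777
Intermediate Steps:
v(g) = -1 + 2*g² (v(g) = (g² + g²) - 1 = 2*g² - 1 = -1 + 2*g²)
((8 - 6) + v(6))*(-1449) = ((8 - 6) + (-1 + 2*6²))*(-1449) = (2 + (-1 + 2*36))*(-1449) = (2 + (-1 + 72))*(-1449) = (2 + 71)*(-1449) = 73*(-1449) = -105777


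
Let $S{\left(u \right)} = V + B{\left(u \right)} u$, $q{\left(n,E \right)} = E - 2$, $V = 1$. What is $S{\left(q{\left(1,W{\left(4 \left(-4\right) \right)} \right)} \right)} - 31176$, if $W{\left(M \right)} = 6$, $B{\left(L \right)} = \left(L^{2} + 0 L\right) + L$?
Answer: $-31095$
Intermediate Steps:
$B{\left(L \right)} = L + L^{2}$ ($B{\left(L \right)} = \left(L^{2} + 0\right) + L = L^{2} + L = L + L^{2}$)
$q{\left(n,E \right)} = -2 + E$ ($q{\left(n,E \right)} = E - 2 = -2 + E$)
$S{\left(u \right)} = 1 + u^{2} \left(1 + u\right)$ ($S{\left(u \right)} = 1 + u \left(1 + u\right) u = 1 + u^{2} \left(1 + u\right)$)
$S{\left(q{\left(1,W{\left(4 \left(-4\right) \right)} \right)} \right)} - 31176 = \left(1 + \left(-2 + 6\right)^{2} \left(1 + \left(-2 + 6\right)\right)\right) - 31176 = \left(1 + 4^{2} \left(1 + 4\right)\right) - 31176 = \left(1 + 16 \cdot 5\right) - 31176 = \left(1 + 80\right) - 31176 = 81 - 31176 = -31095$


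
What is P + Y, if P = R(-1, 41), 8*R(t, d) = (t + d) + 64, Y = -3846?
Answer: -3833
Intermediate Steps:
R(t, d) = 8 + d/8 + t/8 (R(t, d) = ((t + d) + 64)/8 = ((d + t) + 64)/8 = (64 + d + t)/8 = 8 + d/8 + t/8)
P = 13 (P = 8 + (⅛)*41 + (⅛)*(-1) = 8 + 41/8 - ⅛ = 13)
P + Y = 13 - 3846 = -3833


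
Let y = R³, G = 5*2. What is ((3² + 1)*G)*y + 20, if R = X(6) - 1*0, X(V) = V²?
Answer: 4665620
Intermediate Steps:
G = 10
R = 36 (R = 6² - 1*0 = 36 + 0 = 36)
y = 46656 (y = 36³ = 46656)
((3² + 1)*G)*y + 20 = ((3² + 1)*10)*46656 + 20 = ((9 + 1)*10)*46656 + 20 = (10*10)*46656 + 20 = 100*46656 + 20 = 4665600 + 20 = 4665620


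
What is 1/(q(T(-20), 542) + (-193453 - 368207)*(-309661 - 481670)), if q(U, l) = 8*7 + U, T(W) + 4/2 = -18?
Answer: 1/444458969496 ≈ 2.2499e-12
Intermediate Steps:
T(W) = -20 (T(W) = -2 - 18 = -20)
q(U, l) = 56 + U
1/(q(T(-20), 542) + (-193453 - 368207)*(-309661 - 481670)) = 1/((56 - 20) + (-193453 - 368207)*(-309661 - 481670)) = 1/(36 - 561660*(-791331)) = 1/(36 + 444458969460) = 1/444458969496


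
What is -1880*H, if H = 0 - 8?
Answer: 15040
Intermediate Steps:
H = -8
-1880*H = -1880*(-8) = 15040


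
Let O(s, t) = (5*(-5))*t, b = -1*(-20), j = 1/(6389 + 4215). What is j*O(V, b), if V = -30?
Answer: -125/2651 ≈ -0.047152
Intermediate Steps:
j = 1/10604 ≈ 9.4304e-5
b = 20
O(s, t) = -25*t
j*O(V, b) = (-25*20)/10604 = (1/10604)*(-500) = -125/2651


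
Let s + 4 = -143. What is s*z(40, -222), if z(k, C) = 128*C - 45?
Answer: 4183767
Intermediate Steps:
z(k, C) = -45 + 128*C
s = -147 (s = -4 - 143 = -147)
s*z(40, -222) = -147*(-45 + 128*(-222)) = -147*(-45 - 28416) = -147*(-28461) = 4183767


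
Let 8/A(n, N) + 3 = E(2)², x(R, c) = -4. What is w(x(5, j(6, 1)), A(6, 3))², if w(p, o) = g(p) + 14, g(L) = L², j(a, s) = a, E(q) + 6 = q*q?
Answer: 900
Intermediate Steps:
E(q) = -6 + q² (E(q) = -6 + q*q = -6 + q²)
A(n, N) = 8 (A(n, N) = 8/(-3 + (-6 + 2²)²) = 8/(-3 + (-6 + 4)²) = 8/(-3 + (-2)²) = 8/(-3 + 4) = 8/1 = 8*1 = 8)
w(p, o) = 14 + p² (w(p, o) = p² + 14 = 14 + p²)
w(x(5, j(6, 1)), A(6, 3))² = (14 + (-4)²)² = (14 + 16)² = 30² = 900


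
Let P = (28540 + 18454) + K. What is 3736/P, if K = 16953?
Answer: 3736/63947 ≈ 0.058423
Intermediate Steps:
P = 63947 (P = (28540 + 18454) + 16953 = 46994 + 16953 = 63947)
3736/P = 3736/63947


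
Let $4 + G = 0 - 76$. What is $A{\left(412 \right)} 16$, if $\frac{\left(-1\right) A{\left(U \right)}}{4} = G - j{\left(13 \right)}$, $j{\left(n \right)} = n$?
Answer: $5952$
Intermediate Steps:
$G = -80$ ($G = -4 + \left(0 - 76\right) = -4 - 76 = -80$)
$A{\left(U \right)} = 372$ ($A{\left(U \right)} = - 4 \left(-80 - 13\right) = \left(-4\right) \left(-93\right) = 372$)
$A{\left(412 \right)} 16 = 372 \cdot 16 = 5952$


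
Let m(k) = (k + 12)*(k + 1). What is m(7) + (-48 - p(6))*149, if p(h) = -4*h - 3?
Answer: -2977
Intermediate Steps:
m(k) = (1 + k)*(12 + k) (m(k) = (12 + k)*(1 + k) = (1 + k)*(12 + k))
p(h) = -3 - 4*h
m(7) + (-48 - p(6))*149 = (12 + 7**2 + 13*7) + (-48 - (-3 - 4*6))*149 = (12 + 49 + 91) + (-48 - (-3 - 24))*149 = 152 + (-48 - 1*(-27))*149 = 152 + (-48 + 27)*149 = 152 - 21*149 = 152 - 3129 = -2977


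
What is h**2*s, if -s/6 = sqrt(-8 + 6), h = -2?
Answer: -24*I*sqrt(2) ≈ -33.941*I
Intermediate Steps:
s = -6*I*sqrt(2) (s = -6*sqrt(-8 + 6) = -6*I*sqrt(2) ≈ -8.4853*I)
h**2*s = (-2)**2*(-6*I*sqrt(2)) = 4*(-6*I*sqrt(2)) = -24*I*sqrt(2)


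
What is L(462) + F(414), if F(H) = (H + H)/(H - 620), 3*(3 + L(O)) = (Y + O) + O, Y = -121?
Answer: 80540/309 ≈ 260.65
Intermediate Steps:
L(O) = -130/3 + 2*O/3 (L(O) = -3 + ((-121 + O) + O)/3 = -3 + (-121 + 2*O)/3 = -3 + (-121/3 + 2*O/3) = -130/3 + 2*O/3)
F(H) = 2*H/(-620 + H) (F(H) = (2*H)/(-620 + H) = 2*H/(-620 + H))
L(462) + F(414) = (-130/3 + (⅔)*462) + 2*414/(-620 + 414) = (-130/3 + 308) + 2*414/(-206) = 794/3 + 2*414*(-1/206) = 794/3 - 414/103 = 80540/309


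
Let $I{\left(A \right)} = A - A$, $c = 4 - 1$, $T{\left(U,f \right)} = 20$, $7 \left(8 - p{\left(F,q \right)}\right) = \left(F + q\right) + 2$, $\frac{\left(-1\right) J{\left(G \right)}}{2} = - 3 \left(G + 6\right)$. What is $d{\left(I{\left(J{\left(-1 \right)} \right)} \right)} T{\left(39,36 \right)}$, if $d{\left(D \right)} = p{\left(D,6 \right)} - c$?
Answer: $\frac{540}{7} \approx 77.143$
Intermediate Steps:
$J{\left(G \right)} = 36 + 6 G$ ($J{\left(G \right)} = - 2 \left(- 3 \left(G + 6\right)\right) = - 2 \left(- 3 \left(6 + G\right)\right) = - 2 \left(-18 - 3 G\right) = 36 + 6 G$)
$p{\left(F,q \right)} = \frac{54}{7} - \frac{F}{7} - \frac{q}{7}$ ($p{\left(F,q \right)} = 8 - \frac{\left(F + q\right) + 2}{7} = 8 - \frac{2 + F + q}{7} = 8 - \left(\frac{2}{7} + \frac{F}{7} + \frac{q}{7}\right) = \frac{54}{7} - \frac{F}{7} - \frac{q}{7}$)
$c = 3$
$I{\left(A \right)} = 0$
$d{\left(D \right)} = \frac{27}{7} - \frac{D}{7}$ ($d{\left(D \right)} = \left(\frac{54}{7} - \frac{D}{7} - \frac{6}{7}\right) - 3 = \left(\frac{48}{7} - \frac{D}{7}\right) - 3 = \frac{27}{7} - \frac{D}{7}$)
$d{\left(I{\left(J{\left(-1 \right)} \right)} \right)} T{\left(39,36 \right)} = \left(\frac{27}{7} - 0\right) 20 = \left(\frac{27}{7} + 0\right) 20 = \frac{27}{7} \cdot 20 = \frac{540}{7}$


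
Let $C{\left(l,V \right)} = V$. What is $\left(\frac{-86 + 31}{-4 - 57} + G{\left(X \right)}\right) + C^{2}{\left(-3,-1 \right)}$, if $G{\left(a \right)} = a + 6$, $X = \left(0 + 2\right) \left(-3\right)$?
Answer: $\frac{116}{61} \approx 1.9016$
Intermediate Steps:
$X = -6$ ($X = 2 \left(-3\right) = -6$)
$G{\left(a \right)} = 6 + a$
$\left(\frac{-86 + 31}{-4 - 57} + G{\left(X \right)}\right) + C^{2}{\left(-3,-1 \right)} = \left(\frac{-86 + 31}{-4 - 57} + \left(6 - 6\right)\right) + \left(-1\right)^{2} = \left(- \frac{55}{-61} + 0\right) + 1 = \left(\left(-55\right) \left(- \frac{1}{61}\right) + 0\right) + 1 = \left(\frac{55}{61} + 0\right) + 1 = \frac{55}{61} + 1 = \frac{116}{61}$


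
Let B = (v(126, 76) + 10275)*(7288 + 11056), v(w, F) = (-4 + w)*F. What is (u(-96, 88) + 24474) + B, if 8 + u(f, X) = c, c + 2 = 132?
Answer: 358594764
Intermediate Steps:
c = 130 (c = -2 + 132 = 130)
v(w, F) = F*(-4 + w)
u(f, X) = 122 (u(f, X) = -8 + 130 = 122)
B = 358570168 (B = (76*(-4 + 126) + 10275)*(7288 + 11056) = (76*122 + 10275)*18344 = (9272 + 10275)*18344 = 19547*18344 = 358570168)
(u(-96, 88) + 24474) + B = (122 + 24474) + 358570168 = 24596 + 358570168 = 358594764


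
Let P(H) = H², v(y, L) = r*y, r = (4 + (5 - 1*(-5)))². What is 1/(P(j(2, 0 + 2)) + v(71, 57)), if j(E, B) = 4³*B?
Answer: 1/30300 ≈ 3.3003e-5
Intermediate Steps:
r = 196 (r = (4 + (5 + 5))² = (4 + 10)² = 14² = 196)
j(E, B) = 64*B
v(y, L) = 196*y
1/(P(j(2, 0 + 2)) + v(71, 57)) = 1/((64*(0 + 2))² + 196*71) = 1/((64*2)² + 13916) = 1/(128² + 13916) = 1/(16384 + 13916) = 1/30300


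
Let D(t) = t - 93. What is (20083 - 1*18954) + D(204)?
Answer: 1240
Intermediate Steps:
D(t) = -93 + t
(20083 - 1*18954) + D(204) = (20083 - 1*18954) + (-93 + 204) = (20083 - 18954) + 111 = 1129 + 111 = 1240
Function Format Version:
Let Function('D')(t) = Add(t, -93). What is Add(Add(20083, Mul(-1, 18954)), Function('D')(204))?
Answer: 1240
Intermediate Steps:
Function('D')(t) = Add(-93, t)
Add(Add(20083, Mul(-1, 18954)), Function('D')(204)) = Add(Add(20083, Mul(-1, 18954)), Add(-93, 204)) = Add(Add(20083, -18954), 111) = Add(1129, 111) = 1240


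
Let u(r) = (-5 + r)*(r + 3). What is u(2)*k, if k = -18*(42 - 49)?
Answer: -1890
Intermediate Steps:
k = 126 (k = -18*(-7) = 126)
u(r) = (-5 + r)*(3 + r)
u(2)*k = (-15 + 2**2 - 2*2)*126 = (-15 + 4 - 4)*126 = -15*126 = -1890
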